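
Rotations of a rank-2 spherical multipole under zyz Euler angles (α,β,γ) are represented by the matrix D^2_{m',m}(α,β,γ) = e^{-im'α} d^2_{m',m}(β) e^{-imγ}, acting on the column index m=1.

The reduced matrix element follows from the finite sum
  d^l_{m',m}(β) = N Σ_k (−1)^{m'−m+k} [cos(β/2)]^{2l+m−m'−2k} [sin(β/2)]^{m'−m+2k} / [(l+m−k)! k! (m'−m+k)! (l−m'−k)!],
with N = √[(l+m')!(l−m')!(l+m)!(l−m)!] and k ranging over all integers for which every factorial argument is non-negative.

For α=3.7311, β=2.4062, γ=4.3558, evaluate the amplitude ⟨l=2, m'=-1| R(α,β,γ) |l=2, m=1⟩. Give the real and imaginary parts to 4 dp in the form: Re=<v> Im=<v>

Re=-0.3413 Im=0.2461

First d^2_{-1,1}(β=2.4062), then the phase factors e^{-i(-1)α} and e^{-i(1)γ}:
c=cos(2.406200/2)=0.359467, s=sin(2.406200/2)=0.933158; N=√[1·6·6·1]=6.000000
The bounds max(0,m−m')=2 and min(l+m,l−m')=3 give 2 terms
  k=2: (−1)^0·6.0000/(2)·0.3595^2·0.9332^2 = +0.337558
  k=3: (−1)^1·6.0000/(6)·0.3595^0·0.9332^4 = -0.758264
d^2_{-1,1}(2.4062) = +0.337558 -0.758264 = -0.420706
Attach z-rotation phases: D = e^{-i(-1)(3.7311)}·(-0.420706)·e^{-i(1)(4.3558)} = -0.341251+0.246052i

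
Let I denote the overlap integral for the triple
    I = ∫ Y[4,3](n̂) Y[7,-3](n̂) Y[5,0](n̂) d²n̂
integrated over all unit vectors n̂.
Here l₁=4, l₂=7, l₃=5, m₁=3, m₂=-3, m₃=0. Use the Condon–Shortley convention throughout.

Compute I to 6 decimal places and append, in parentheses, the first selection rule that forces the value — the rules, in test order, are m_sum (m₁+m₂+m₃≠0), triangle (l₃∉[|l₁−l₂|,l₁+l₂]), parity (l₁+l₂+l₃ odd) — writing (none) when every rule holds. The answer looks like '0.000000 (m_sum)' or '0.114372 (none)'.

Checks pass: Σm=0; 16 even; l₃=5∈[3,11].
(2·4+1)(2·7+1)(2·5+1) = 1485
Δ: 6! 2! 8! / 17! → 1/6126120
sum: t=2:+1/69120 t=3:−1/20736 t=4:+1/69120 = -1/51840
3j²(4 7 5; 0 0 0) = Δ·Π!·Σ² = 280/21879  (sign +1)
sum: t=0:+1/414720 t=1:−1/172800 = -7/2073600
3j²(4 7 5; 3 -3 0) = Δ·Π!·Σ² = 343/29172  (sign +1)
combine: 4πI² = 1485·280/21879·343/29172 = 120050/537251
take √, sign +1: I = 0.13334832
No selection rule forces the value: the integral is nonzero (none).

0.133348 (none)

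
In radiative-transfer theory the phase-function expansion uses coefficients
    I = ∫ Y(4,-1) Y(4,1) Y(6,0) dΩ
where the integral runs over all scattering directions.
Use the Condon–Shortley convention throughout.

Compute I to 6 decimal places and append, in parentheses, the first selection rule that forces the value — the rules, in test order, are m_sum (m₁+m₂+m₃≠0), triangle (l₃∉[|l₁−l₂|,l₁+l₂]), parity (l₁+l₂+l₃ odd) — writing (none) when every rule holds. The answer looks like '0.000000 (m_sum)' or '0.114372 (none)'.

0.007113 (none)

m-sum 0 ✓  L=14 even ✓  0≤6≤8 ✓
Π(2lᵢ+1) = 9×9×13 = 1053
triangle coeff Δ(4,4,6) = 1/1261260
Σ_t [0,2]: t=0:+1/4608 t=1:−1/1296 t=2:+1/4608 = -7/20736
(3j)²=20/1287 [(4 4 6; 0 0 0)], sign=-1
Σ_t [0,2]: t=0:+1/28800 t=1:−1/2304 t=2:+1/2592 = -7/518400
(3j)²=1/25740 [(4 4 6; -1 1 0)], sign=-1
⇒ 4πI² = 1/1573
I = (+1)√(1/1573/(4π)) = 0.00711264
No selection rule forces the value: the integral is nonzero (none).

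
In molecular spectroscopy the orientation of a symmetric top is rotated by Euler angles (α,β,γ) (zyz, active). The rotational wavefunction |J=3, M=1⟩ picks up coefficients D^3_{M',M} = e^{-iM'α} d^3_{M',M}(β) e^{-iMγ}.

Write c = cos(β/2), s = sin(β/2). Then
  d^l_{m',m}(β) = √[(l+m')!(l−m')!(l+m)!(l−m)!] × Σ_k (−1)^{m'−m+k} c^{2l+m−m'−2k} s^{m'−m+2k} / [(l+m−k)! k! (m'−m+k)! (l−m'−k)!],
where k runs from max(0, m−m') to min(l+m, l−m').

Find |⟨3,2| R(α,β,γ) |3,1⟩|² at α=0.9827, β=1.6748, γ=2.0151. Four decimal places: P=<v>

P=0.2135

First d^3_{2,1}(β=1.6748), then the phase factors e^{-i(2)α} and e^{-i(1)γ}:
Half-angle: c=0.669397, s=0.742905. N=√(120·1·24·2)=75.894664
k∈{0,1} keeps every argument non-negative
  k=0: (−1)^1·75.8947/(24)·0.6694^5·0.7429^1 = -0.315756
  k=1: (−1)^2·75.8947/(12)·0.6694^3·0.7429^3 = +0.777823
d^3_{2,1}(1.6748) = -0.315756 +0.777823 = +0.462067
|D^3_{2,1}|² = |d^3_{2,1}(β)|² = (+0.462067)² = 0.213506 (the z-rotation phases have unit modulus)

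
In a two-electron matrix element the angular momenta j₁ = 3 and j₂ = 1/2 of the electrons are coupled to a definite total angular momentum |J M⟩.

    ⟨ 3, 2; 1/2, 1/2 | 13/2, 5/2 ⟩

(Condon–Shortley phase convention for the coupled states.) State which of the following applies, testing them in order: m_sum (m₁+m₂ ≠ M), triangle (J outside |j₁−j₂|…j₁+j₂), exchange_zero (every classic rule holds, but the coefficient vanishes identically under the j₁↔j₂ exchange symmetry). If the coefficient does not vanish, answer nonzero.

m-sum: m₁+m₂ = 2+1/2 = 5/2, M = 5/2  ✓
triangle: need |j₁−j₂| ≤ J ≤ j₁+j₂, i.e. J ∈ [5/2, 7/2]; J = 13/2 is outside ✗ ⇒ coefficient is 0

triangle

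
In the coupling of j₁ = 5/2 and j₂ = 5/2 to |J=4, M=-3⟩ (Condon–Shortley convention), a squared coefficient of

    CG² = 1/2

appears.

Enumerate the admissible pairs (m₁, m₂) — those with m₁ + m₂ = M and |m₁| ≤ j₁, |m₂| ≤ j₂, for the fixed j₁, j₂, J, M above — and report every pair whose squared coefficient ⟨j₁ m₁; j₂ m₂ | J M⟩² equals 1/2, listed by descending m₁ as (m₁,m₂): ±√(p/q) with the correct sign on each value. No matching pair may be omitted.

(-1/2,-5/2): +√(1/2); (-5/2,-1/2): −√(1/2)

Admissible pairs with m₁+m₂ = M = -3: (-5/2,-1/2), (-3/2,-3/2), (-1/2,-5/2)
  (m₁,m₂)=(-1/2,-5/2): CG² = 1/2, CG = +√(1/2)   ← matches the target
  (m₁,m₂)=(-3/2,-3/2): CG² = 0/1, CG = 0
  (m₁,m₂)=(-5/2,-1/2): CG² = 1/2, CG = −√(1/2)   ← matches the target
Pairs with CG² = 1/2: (-1/2,-5/2): +√(1/2); (-5/2,-1/2): −√(1/2)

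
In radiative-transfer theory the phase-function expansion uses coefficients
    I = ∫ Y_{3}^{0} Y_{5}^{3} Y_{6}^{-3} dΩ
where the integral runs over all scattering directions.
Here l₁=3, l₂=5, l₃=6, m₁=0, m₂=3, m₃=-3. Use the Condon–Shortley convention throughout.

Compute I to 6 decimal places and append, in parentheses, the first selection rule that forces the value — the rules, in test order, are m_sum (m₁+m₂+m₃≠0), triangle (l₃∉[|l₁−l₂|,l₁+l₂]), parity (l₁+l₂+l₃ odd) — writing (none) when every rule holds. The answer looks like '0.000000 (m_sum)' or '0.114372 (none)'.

m-sum 0 ✓  L=14 even ✓  2≤6≤8 ✓
Π(2lᵢ+1) = 7×11×13 = 1001
triangle coeff Δ(3,5,6) = 1/675675
Σ_t [0,2]: t=0:+1/8640 t=1:−1/2304 t=2:+1/8640 = -7/34560
(3j)²=7/429 [(3 5 6; 0 0 0)], sign=-1
Σ_t [0,2]: t=0:+1/483840 t=1:−1/20160 t=2:+1/17280 = 1/96768
(3j)²=1/1001 [(3 5 6; 0 3 -3)], sign=-1
⇒ 4πI² = 7/429
I = (+1)√(7/429/(4π)) = 0.03603425
No selection rule forces the value: the integral is nonzero (none).

0.036034 (none)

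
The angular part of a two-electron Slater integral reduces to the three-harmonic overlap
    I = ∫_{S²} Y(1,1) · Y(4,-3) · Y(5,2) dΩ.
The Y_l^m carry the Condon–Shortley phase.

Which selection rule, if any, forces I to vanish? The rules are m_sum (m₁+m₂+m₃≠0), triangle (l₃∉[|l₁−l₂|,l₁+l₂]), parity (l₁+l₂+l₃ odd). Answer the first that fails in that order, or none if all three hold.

none

Σmᵢ = 0  ✓
l₃∈[|l₁−l₂|,l₁+l₂]=[3,5], have l₃=5  ✓
Σlᵢ = 10 ⇒ even  ✓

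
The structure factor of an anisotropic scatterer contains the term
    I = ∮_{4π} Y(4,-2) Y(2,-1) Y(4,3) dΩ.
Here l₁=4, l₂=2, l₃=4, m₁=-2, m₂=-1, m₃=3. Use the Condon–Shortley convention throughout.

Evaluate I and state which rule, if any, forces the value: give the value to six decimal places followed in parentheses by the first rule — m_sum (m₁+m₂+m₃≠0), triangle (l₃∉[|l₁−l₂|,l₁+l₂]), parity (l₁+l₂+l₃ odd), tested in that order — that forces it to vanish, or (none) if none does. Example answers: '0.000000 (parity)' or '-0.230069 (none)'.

Checks pass: Σm=0; 10 even; l₃=4∈[2,6].
(2·4+1)(2·2+1)(2·4+1) = 405
Δ: 2! 6! 2! / 11! → 1/13860
sum: t=0:+1/192 t=1:−1/36 t=2:+1/192 = -5/288
3j²(4 2 4; 0 0 0) = Δ·Π!·Σ² = 20/693  (sign -1)
sum: t=0:+1/1440 t=1:−1/240 = -1/288
3j²(4 2 4; -2 -1 3) = Δ·Π!·Σ² = 5/132  (sign +1)
combine: 4πI² = 405·20/693·5/132 = 375/847
take √, sign -1: I = -0.18770204
No selection rule forces the value: the integral is nonzero (none).

-0.187702 (none)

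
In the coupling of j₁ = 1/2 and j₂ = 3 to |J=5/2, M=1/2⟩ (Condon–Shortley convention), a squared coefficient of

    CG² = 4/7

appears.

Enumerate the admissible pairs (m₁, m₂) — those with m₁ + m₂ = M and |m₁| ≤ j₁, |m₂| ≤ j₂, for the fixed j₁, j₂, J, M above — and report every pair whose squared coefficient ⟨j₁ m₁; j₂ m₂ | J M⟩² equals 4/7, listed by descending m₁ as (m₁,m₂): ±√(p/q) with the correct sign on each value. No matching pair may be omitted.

Admissible pairs with m₁+m₂ = M = 1/2: (-1/2,1), (1/2,0)
  (m₁,m₂)=(1/2,0): CG² = 3/7, CG = +√(3/7)
  (m₁,m₂)=(-1/2,1): CG² = 4/7, CG = −√(4/7)   ← matches the target
Pairs with CG² = 4/7: (-1/2,1): −√(4/7)

(-1/2,1): −√(4/7)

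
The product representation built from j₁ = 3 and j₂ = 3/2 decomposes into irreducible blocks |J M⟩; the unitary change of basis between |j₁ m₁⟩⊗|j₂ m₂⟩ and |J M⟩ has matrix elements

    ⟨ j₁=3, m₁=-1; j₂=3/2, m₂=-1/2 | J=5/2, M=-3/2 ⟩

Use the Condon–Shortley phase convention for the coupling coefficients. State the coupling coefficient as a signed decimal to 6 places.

√[6·2!4!1!/8! · 2!4!1!2!1!4!] = √(576/35)
  +(−1)^0/∏(0,2,4,1,0,0)! = 1/48  (running 1/48)
  +(−1)^1/∏(1,1,3,0,1,1)! = -1/6  (running -7/48)
⟨..|..⟩ = √(576/35)·(-7/48) = -0.591608

−√(7/20) ≈ -0.591608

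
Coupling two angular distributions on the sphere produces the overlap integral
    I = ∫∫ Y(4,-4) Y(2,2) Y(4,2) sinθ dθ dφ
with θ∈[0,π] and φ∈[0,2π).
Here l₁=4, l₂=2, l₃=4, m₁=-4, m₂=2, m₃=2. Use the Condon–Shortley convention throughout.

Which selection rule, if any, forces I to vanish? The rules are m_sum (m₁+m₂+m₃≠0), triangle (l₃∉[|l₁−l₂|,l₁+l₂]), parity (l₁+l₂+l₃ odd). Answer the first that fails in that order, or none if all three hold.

m₁+m₂+m₃ = -4 + 2 + 2 = 0  ✓
triangle: |4−2|=2 ≤ l₃=4 ≤ 4+2=6  ✓
parity: l₁+l₂+l₃ = 10 is even  ✓

none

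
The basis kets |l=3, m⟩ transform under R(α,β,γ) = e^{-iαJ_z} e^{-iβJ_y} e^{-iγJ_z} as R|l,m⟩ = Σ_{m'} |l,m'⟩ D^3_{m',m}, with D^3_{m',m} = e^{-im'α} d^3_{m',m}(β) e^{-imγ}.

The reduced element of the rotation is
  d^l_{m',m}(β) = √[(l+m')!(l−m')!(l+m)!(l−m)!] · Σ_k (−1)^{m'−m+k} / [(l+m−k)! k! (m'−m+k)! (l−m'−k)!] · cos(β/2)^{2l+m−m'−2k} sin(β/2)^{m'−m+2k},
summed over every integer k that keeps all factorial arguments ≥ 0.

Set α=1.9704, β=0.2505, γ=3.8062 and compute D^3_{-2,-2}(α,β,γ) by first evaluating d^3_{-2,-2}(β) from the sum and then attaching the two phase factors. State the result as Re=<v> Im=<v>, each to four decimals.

Re=0.4648 Im=-0.7452

Split into d^3_{-2,-2}(β=0.2505) × two z-phases.
c=cos(0.250500/2)=0.992166, s=sin(0.250500/2)=0.124923; N=√[1·120·1·120]=120.000000
k∈{0,1} keeps every argument non-negative
  k=0: (−1)^0·120.0000/(120)·0.9922^6·0.1249^0 = +0.953910
  k=1: (−1)^1·120.0000/(24)·0.9922^4·0.1249^2 = -0.075612
d^3_{-2,-2}(0.2505) = +0.953910 -0.075612 = +0.878298
D = (-0.697275-0.716804i)·(+0.878298)·(+0.239239+0.970961i) = +0.464771-0.745248i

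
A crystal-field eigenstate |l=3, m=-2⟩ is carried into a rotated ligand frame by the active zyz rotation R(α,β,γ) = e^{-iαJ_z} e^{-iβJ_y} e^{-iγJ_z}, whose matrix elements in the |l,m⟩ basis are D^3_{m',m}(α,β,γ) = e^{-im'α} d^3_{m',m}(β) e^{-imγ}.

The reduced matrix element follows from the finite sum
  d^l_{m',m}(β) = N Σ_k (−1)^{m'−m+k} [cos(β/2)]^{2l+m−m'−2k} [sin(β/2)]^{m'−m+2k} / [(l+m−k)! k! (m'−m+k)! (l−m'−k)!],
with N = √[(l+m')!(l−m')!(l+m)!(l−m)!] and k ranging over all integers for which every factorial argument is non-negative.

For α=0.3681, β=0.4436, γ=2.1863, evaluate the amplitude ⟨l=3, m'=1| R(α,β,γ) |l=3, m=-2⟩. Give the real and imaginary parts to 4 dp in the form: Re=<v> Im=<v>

First d^3_{1,-2}(β=0.4436), then the phase factors e^{-i(1)α} and e^{-i(-2)γ}:
With c≡cos(β/2)=0.975503 and s≡sin(β/2)=0.219986, N=[24·2·1·120]^{1/2}=75.894664
The bounds max(0,m−m')=0 and min(l+m,l−m')=1 give 2 terms
  k=0: (−1)^3·75.8947/(12)·0.9755^3·0.2200^3 = -0.062503
  k=1: (−1)^4·75.8947/(24)·0.9755^1·0.2200^5 = +0.001589
d^3_{1,-2}(0.4436) = -0.062503 +0.001589 = -0.060914
D = (+0.933013-0.359843i)·(-0.060914)·(-0.333288-0.942825i) = +0.039608+0.046278i

Re=0.0396 Im=0.0463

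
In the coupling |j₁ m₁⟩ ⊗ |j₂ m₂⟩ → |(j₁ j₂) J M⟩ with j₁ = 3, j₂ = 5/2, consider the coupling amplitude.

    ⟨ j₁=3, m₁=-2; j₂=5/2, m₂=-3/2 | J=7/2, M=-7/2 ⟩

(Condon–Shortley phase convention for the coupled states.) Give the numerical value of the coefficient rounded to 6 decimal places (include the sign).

−√(4/9) ≈ -0.666667

triangle: 2!×4!×3!/10! = 288/3628800
(j±m)!: 1!×5!×1!×4!×0!×7! = 14515200
prefactor² = (2J+1)×Δ×N² = 9216
  k=1: −1/(1!×1!×4!×0!×0!×3!) = -1/144
Σ = -1/144  ⇒  CG² = 9216×(-1/144)² = 4/9
CG = −√(4/9) = -0.666667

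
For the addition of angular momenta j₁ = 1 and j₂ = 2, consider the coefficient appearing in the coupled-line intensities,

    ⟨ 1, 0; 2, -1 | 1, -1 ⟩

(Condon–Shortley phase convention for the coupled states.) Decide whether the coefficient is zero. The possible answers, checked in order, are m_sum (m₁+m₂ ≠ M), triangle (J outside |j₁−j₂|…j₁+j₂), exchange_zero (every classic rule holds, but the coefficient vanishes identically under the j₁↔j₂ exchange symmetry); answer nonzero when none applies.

m-sum: m₁+m₂ = 0+(-1) = -1, M = -1  ✓
triangle: |j₁−j₂| = 1 ≤ J = 1 ≤ j₁+j₂ = 3  ✓
exchange: j₁≠j₂ or m₁≠m₂ — the exchange symmetry imposes no constraint here
value check: CG = −√(3/10) = -0.547723 ≠ 0

nonzero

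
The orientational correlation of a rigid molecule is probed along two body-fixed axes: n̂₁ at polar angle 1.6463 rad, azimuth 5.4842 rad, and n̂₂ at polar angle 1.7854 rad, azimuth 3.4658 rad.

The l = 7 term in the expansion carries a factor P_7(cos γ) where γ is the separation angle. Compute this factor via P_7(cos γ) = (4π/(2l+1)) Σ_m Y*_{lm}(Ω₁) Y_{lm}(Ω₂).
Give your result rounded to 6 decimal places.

0.000590

Expand P_7 via completeness: Σ_{m} conj(Y_{7,m}) at Ω₁ times Y_{7,m} at Ω₂ —
  term(m=-7) = 0.00174 + 0.20834j   from Y*(Ω₁)=0.37794 + 0.31211j, Y(Ω₂)=0.27340 + 0.32548j
  term(m=-6) = 0.04318 - 0.02118j   from Y*(Ω₁)=-0.01130 - 0.13828j, Y(Ω₂)=0.12679 + 0.32263j
  term(m=-5) = -0.03529 - 0.02780j   from Y*(Ω₁)=0.22024 - 0.25240j, Y(Ω₂)=-0.00673 - 0.13393j
  term(m=-4) = -0.01198 + 0.05366j   from Y*(Ω₁)=-0.15990 + 0.00870j, Y(Ω₂)=0.09288 - 0.33051j
  term(m=-3) = 0.00872 - 0.00202j   from Y*(Ω₁)=-0.21206 - 0.19544j, Y(Ω₂)=-0.01749 + 0.02566j
  term(m=-2) = -0.03459 - 0.04316j   from Y*(Ω₁)=0.00458 + 0.16867j, Y(Ω₂)=-0.26127 + 0.19797j
  term(m=-1) = 0.00106 - 0.00220j   from Y*(Ω₁)=-0.18869 + 0.19389j, Y(Ω₂)=-0.00854 + 0.00287j
  term(m=+0) = 0.05501 + 0.00000j   from Y*(Ω₁)=0.17116 + 0.00000j, Y(Ω₂)=0.32137 + 0.00000j
  term(m=+1) = 0.00106 + 0.00220j   from Y*(Ω₁)=0.18869 + 0.19389j, Y(Ω₂)=0.00854 + 0.00287j
  term(m=+2) = -0.03459 + 0.04316j   from Y*(Ω₁)=0.00458 - 0.16867j, Y(Ω₂)=-0.26127 - 0.19797j
  term(m=+3) = 0.00872 + 0.00202j   from Y*(Ω₁)=0.21206 - 0.19544j, Y(Ω₂)=0.01749 + 0.02566j
  term(m=+4) = -0.01198 - 0.05366j   from Y*(Ω₁)=-0.15990 - 0.00870j, Y(Ω₂)=0.09288 + 0.33051j
  term(m=+5) = -0.03529 + 0.02780j   from Y*(Ω₁)=-0.22024 - 0.25240j, Y(Ω₂)=0.00673 - 0.13393j
  term(m=+6) = 0.04318 + 0.02118j   from Y*(Ω₁)=-0.01130 + 0.13828j, Y(Ω₂)=0.12679 - 0.32263j
  term(m=+7) = 0.00174 - 0.20834j   from Y*(Ω₁)=-0.37794 + 0.31211j, Y(Ω₂)=-0.27340 + 0.32548j
Σ over m = 0.00070 + 0.00000j; ×(4π/15) → 0.00059 + 0.00000j. Real part: 0.000590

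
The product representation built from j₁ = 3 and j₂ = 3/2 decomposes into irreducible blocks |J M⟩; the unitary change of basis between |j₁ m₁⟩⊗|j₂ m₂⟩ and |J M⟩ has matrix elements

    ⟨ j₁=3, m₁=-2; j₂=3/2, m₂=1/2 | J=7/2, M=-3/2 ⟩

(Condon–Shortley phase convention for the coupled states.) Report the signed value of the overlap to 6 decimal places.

-0.654654

√[8·1!5!2!/9! · 1!5!2!1!2!5!] = √(6400/21)
  +(−1)^0/∏(0,1,5,2,0,0)! = 1/240  (running 1/240)
  +(−1)^1/∏(1,0,4,1,1,1)! = -1/24  (running -3/80)
⟨..|..⟩ = √(6400/21)·(-3/80) = -0.654654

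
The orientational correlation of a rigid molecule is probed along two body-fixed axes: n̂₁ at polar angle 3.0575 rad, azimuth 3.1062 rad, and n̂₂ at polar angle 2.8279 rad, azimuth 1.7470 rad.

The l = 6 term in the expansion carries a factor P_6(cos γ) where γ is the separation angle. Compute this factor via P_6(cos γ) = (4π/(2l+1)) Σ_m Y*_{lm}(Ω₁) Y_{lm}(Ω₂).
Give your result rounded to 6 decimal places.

Addition theorem: P_6(cos γ) = (4π/13) Σ_m Y*_{lm}(Ω₁) Y_{lm}(Ω₂), m = −6…6:
  m=-6: (+0.000000-0.000000i) × (-0.000205+0.000363i) = -0.000000+0.000000i  (running Σ = -0.000000+0.000000i)
  m=-5: (+0.000007-0.000001i) × (+0.003435+0.002834i) = +0.000000+0.000000i  (running Σ = +0.000000+0.000000i)
  m=-4: (+0.000174-0.000025i) × (+0.022059-0.018762i) = +0.000003-0.000004i  (running Σ = +0.000003-0.000004i)
  m=-3: (+0.003030-0.000323i) × (-0.063834-0.109296i) = -0.000229-0.000311i  (running Σ = -0.000225-0.000314i)
  m=-2: (+0.035900-0.002545i) × (-0.341377+0.125545i) = -0.011936+0.005376i  (running Σ = -0.012161+0.005062i)
  m=-1: (+0.266980-0.009453i) × (+0.103257+0.579929i) = +0.033050+0.153854i  (running Σ = +0.020889+0.158915i)
  m=0: (+0.942954-0.000000i) × (+0.205401+0.000000i) = +0.193684+0.000000i  (running Σ = +0.214572+0.158915i)
  m=1: (-0.266980-0.009453i) × (-0.103257+0.579929i) = +0.033050-0.153854i  (running Σ = +0.247622+0.005062i)
  m=2: (+0.035900+0.002545i) × (-0.341377-0.125545i) = -0.011936-0.005376i  (running Σ = +0.235686-0.000314i)
  m=3: (-0.003030-0.000323i) × (+0.063834-0.109296i) = -0.000229+0.000311i  (running Σ = +0.235457-0.000004i)
  m=4: (+0.000174+0.000025i) × (+0.022059+0.018762i) = +0.000003+0.000004i  (running Σ = +0.235461+0.000000i)
  m=5: (-0.000007-0.000001i) × (-0.003435+0.002834i) = +0.000000-0.000000i  (running Σ = +0.235461+0.000000i)
  m=6: (+0.000000+0.000000i) × (-0.000205-0.000363i) = -0.000000-0.000000i  (running Σ = +0.235461+0.000000i)
Σ over m = +0.235461+0.000000i; ×(4π/13) → +0.227607+0.000000i. Real part: 0.227607

0.227607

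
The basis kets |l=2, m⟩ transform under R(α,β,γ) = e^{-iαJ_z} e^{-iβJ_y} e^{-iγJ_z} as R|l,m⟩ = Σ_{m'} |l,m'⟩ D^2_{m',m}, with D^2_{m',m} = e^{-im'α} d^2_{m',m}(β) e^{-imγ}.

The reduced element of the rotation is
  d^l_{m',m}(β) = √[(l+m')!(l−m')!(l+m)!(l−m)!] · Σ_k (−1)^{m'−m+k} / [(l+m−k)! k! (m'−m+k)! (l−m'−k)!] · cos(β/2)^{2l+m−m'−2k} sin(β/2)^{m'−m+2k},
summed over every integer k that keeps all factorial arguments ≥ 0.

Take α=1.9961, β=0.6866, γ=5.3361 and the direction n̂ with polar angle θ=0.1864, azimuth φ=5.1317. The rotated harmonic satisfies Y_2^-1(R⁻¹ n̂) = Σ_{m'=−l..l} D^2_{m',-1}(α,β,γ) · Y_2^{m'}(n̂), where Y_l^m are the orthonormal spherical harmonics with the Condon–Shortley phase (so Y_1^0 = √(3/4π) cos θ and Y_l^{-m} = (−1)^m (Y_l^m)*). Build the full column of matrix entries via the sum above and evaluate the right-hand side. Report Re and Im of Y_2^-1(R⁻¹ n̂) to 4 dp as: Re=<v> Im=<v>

Need the full column D^2_{m',-1} for m'=−2..2 at α=1.9961, β=0.6866, γ=5.3361.
cos(β/2)=0.941649, sin(β/2)=0.336596
d^2_{-2,-1}: single k=1 term ⇒ +0.562091;  D = -0.559477+0.054145i
d^2_{-1,-1}: k∈[0..1] ⇒ +0.786242 -0.301383 = +0.484859;  D = +0.241666+0.420340i
d^2_{0,-1}: k∈[0..1] ⇒ -0.688418 +0.087962 = -0.600456;  D = -0.350697+0.487400i
d^2_{1,-1}: k∈[0..1] ⇒ +0.301383 -0.012836 = +0.288546;  D = -0.282886-0.056875i
d^2_{2,-1}: single k=0 term ⇒ -0.071820;  D = -0.016156-0.069980i
Y_2^{m'}(θ=0.1864,φ=5.1317) and Σ D·Y over m':
  (-0.5595+0.0541i)·(-0.0089+0.0099i)  (+0.2417+0.4203i)·(+0.0573+0.1285i)  (-0.3507+0.4874i)·(+0.5983+0.0000i)  (-0.2829-0.0569i)·(-0.0573+0.1285i)  (-0.0162-0.0700i)·(-0.0089-0.0099i)
Y_2^-1(R⁻¹ n̂) = -0.222598+0.308423i

Re=-0.2226 Im=0.3084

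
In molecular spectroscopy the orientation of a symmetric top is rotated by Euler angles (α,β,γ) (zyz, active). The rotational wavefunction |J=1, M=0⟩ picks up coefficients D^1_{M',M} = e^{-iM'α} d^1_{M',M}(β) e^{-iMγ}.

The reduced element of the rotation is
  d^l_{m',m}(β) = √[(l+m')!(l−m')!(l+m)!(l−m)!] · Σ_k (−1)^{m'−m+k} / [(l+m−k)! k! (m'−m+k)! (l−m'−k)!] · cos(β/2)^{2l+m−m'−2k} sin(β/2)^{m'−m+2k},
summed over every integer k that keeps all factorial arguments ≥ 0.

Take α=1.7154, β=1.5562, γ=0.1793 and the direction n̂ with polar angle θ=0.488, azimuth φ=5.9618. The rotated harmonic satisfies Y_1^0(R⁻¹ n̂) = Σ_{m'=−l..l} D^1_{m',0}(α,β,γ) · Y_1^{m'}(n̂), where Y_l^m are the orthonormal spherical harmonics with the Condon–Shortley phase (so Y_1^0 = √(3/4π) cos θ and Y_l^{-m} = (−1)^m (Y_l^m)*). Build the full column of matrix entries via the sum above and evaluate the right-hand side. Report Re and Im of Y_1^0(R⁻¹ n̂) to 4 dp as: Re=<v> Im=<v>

Need the full column D^1_{m',0} for m'=−1..1 at α=1.7154, β=1.5562, γ=0.1793.
cos(β/2)=0.712248, sin(β/2)=0.701927
d^1_{-1,0}: single k=1 term ⇒ +0.707031;  D = -0.101883+0.699652i
d^1_{0,0}: k∈[0..1] ⇒ +0.507298 -0.492702 = +0.014596;  D = +0.014596+0.000000i
d^1_{1,0}: single k=0 term ⇒ -0.707031;  D = +0.101883+0.699652i
Y_1^{m'}(θ=0.488,φ=5.9618) and Σ D·Y over m':
  (-0.1019+0.6997i)·(+0.1537+0.0512i)  (+0.0146+0.0000i)·(+0.4316+0.0000i)  (+0.1019+0.6997i)·(-0.1537+0.0512i)
Y_1^0(R⁻¹ n̂) = -0.096620+0.000000i

Re=-0.0966 Im=0.0000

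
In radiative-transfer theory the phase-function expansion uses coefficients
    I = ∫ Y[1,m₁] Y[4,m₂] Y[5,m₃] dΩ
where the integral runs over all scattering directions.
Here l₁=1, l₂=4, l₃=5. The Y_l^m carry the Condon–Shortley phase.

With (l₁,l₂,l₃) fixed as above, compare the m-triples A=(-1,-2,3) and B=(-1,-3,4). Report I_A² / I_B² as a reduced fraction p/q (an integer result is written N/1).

Same 1,4,5: normalisation and zero-m 3j drop out of the ratio.
A: Δ: 0! 2! 8! / 11! → 1/495; sum: t=0:+1/2880 = 1/2880; 3j²(1 4 5; -1 -2 3) = Δ·Π!·Σ² = 28/495  (sign +1)
B: Δ: 0! 2! 8! / 11! → 1/495; sum: t=0:+1/10080 = 1/10080; 3j²(1 4 5; -1 -3 4) = Δ·Π!·Σ² = 4/55  (sign -1)
I_A²/I_B² = (28/495)/(4/55) = 7/9

7/9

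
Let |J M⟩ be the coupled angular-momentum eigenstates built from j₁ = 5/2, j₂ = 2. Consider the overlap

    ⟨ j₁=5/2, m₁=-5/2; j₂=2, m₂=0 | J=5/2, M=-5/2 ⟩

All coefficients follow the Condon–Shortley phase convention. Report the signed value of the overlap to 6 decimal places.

j₁+j₂−J=2  J+j₁−j₂=3  J−j₁+j₂=2  j₁+j₂+J+1=8
(j₁±m₁, j₂±m₂, J±M) = (0,5,2,2,0,5)
P² = 1440/7
sum k=2..2:
  [2] +1/24 = 1/24
S = 1/24
C² = P²·S² = 5/14 ; C = +0.597614

+√(5/14) = +0.597614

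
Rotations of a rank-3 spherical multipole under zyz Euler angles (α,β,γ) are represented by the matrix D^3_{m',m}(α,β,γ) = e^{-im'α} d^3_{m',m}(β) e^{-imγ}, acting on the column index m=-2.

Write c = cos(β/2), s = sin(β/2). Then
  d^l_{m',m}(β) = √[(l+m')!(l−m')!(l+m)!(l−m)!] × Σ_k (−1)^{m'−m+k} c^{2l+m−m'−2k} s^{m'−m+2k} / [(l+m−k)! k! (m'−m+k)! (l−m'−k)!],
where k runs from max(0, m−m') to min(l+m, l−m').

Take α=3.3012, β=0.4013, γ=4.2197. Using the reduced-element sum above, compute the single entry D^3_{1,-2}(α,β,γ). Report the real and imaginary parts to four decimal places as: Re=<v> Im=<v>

Re=-0.0191 Im=0.0420

D^3_{1,-2}(3.3012,0.4013,4.2197) = e^{-i·1·3.3012}·d^3_{1,-2}(0.4013)·e^{-i·-2·4.2197}. Compute d first:
c=cos(0.401300/2)=0.979937, s=sin(0.401300/2)=0.199306; N=√[24·2·1·120]=75.894664
The bounds max(0,m−m')=0 and min(l+m,l−m')=1 give 2 terms
  k=0: (−1)^3·75.8947/(12)·0.9799^3·0.1993^3 = -0.047118
  k=1: (−1)^4·75.8947/(24)·0.9799^1·0.1993^5 = +0.000975
d^3_{1,-2}(0.4013) = -0.047118 +0.000975 = -0.046144
Attach z-rotation phases: D = e^{-i(1)(3.3012)}·(-0.046144)·e^{-i(-2)(4.2197)} = -0.019060+0.042023i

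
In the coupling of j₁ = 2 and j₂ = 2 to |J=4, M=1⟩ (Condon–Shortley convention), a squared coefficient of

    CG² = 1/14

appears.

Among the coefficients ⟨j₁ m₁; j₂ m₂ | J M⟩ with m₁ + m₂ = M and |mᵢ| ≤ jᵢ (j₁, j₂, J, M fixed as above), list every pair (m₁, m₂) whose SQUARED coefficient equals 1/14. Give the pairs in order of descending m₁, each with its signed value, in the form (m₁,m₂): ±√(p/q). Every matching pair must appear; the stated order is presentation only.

Admissible pairs with m₁+m₂ = M = 1: (-1,2), (0,1), (1,0), (2,-1)
  (m₁,m₂)=(2,-1): CG² = 1/14, CG = +√(1/14)   ← matches the target
  (m₁,m₂)=(1,0): CG² = 3/7, CG = +√(3/7)
  (m₁,m₂)=(0,1): CG² = 3/7, CG = +√(3/7)
  (m₁,m₂)=(-1,2): CG² = 1/14, CG = +√(1/14)   ← matches the target
Pairs with CG² = 1/14: (2,-1): +√(1/14); (-1,2): +√(1/14)

(2,-1): +√(1/14); (-1,2): +√(1/14)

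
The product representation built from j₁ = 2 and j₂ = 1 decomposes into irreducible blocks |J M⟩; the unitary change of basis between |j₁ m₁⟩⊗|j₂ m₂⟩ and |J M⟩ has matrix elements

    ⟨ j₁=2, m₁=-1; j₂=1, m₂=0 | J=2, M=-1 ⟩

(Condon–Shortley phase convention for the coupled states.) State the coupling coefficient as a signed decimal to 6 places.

triangle: 1!·3!·1!/6! = 6/720
(j±m)!: 1!·3!·1!·1!·1!·3! = 36
prefactor² = (2J+1)·Δ·N² = 3/2
  k=0: +1/(0!·1!·3!·1!·0!·0!) = 1/6
  k=1: −1/(1!·0!·2!·0!·1!·1!) = -1/2
Σ = -1/3  ⇒  CG² = 3/2·(-1/3)² = 1/6
CG = −√(1/6) = -0.408248

-0.408248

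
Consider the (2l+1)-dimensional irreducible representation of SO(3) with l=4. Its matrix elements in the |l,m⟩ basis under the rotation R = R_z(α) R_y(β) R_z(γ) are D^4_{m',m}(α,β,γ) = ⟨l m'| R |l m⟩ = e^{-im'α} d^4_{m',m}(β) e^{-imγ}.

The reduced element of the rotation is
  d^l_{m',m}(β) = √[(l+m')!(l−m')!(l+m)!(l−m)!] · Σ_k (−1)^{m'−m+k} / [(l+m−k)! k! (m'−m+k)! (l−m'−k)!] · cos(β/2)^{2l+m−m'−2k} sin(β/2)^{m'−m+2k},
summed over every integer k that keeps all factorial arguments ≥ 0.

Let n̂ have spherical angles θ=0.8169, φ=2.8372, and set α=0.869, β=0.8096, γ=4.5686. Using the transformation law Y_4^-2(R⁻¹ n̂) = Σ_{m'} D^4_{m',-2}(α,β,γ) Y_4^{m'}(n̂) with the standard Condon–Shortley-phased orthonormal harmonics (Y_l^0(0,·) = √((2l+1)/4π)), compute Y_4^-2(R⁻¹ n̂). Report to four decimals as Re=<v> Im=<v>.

Need the full column D^4_{m',-2} for m'=−4..4 at α=0.8690, β=0.8096, γ=4.5686.
cos(β/2)=0.919181, sin(β/2)=0.393835
d^4_{-4,-2}: single k=2 term ⇒ +0.495010;  D = +0.494468+0.023173i
d^4_{-3,-2}: k∈[1..2] ⇒ +0.816932 -0.449918 = +0.367014;  D = +0.249802-0.268884i
d^4_{-2,-2}: k∈[0..2] ⇒ +0.509576 -1.122578 +0.257604 = -0.355398;  D = +0.042678+0.352826i
d^4_{-1,-2}: k∈[0..2] ⇒ -0.926314 +0.850266 -0.104061 = -0.180110;  D = +0.150515+0.098919i
d^4_{0,-2}: k∈[0..2] ⇒ +0.887476 -0.434462 +0.029909 = +0.482924;  D = -0.463092+0.136972i
d^4_{1,-2}: k∈[0..2] ⇒ -0.566844 +0.156092 -0.005731 = -0.416483;  D = +0.167624-0.381261i
d^4_{2,-2}: k∈[0..2] ⇒ +0.257604 -0.037833 +0.000579 = +0.220350;  D = +0.096792+0.197953i
d^4_{3,-2}: k∈[0..1] ⇒ -0.082596 +0.005054 = -0.077542;  D = -0.075188-0.018960i
d^4_{4,-2}: single k=0 term ⇒ +0.016683;  D = +0.013558-0.009720i
Y_4^{m'}(θ=0.8169,φ=2.8372) and Σ D·Y over m':
  (+0.4945+0.0232i)·(+0.0432+0.1173i)  (+0.2498-0.2689i)·(-0.2029-0.2627i)  (+0.0427+0.3528i)·(+0.3325+0.2318i)  (+0.1505+0.0989i)·(-0.0630-0.0198i)  (-0.4631+0.1370i)·(-0.3568+0.0000i)  (+0.1676-0.3813i)·(+0.0630-0.0198i)  (+0.0968+0.1980i)·(+0.3325-0.2318i)  (-0.0752-0.0190i)·(+0.2029-0.2627i)  (+0.0136-0.0097i)·(+0.0432-0.1173i)
Y_4^-2(R⁻¹ n̂) = +0.047734+0.146999i

Re=0.0477 Im=0.1470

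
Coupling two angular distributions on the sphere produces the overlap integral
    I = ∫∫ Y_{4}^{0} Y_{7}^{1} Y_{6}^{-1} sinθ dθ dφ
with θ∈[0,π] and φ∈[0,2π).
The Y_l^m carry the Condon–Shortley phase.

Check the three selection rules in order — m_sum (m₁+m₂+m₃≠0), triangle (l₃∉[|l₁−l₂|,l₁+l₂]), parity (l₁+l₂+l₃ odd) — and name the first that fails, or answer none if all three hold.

parity

Σmᵢ = 0  ✓
l₃∈[|l₁−l₂|,l₁+l₂]=[3,11], have l₃=6  ✓
Σlᵢ = 17 ⇒ odd  ✗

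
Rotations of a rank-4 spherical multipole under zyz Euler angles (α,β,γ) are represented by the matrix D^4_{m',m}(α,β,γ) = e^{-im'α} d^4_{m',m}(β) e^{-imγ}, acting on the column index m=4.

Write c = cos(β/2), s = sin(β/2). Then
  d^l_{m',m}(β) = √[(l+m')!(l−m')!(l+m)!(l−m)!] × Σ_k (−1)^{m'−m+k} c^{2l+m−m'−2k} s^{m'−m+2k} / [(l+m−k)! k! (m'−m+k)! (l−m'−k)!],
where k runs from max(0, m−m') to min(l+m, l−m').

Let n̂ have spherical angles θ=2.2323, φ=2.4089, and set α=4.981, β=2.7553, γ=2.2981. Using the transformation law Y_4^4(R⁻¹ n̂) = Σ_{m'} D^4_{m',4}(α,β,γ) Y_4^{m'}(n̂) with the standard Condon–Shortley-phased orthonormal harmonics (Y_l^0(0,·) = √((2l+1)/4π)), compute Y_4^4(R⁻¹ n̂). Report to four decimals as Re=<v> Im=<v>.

Need the full column D^4_{m',4} for m'=−4..4 at α=4.9810, β=2.7553, γ=2.2981.
cos(β/2)=0.191948, sin(β/2)=0.981405
d^4_{-4,4}: single k=8 term ⇒ +0.860571;  D = -0.224540-0.830761i
d^4_{-3,4}: single k=7 term ⇒ +0.476065;  D = +0.410129-0.241728i
d^4_{-2,4}: single k=6 term ⇒ +0.174195;  D = +0.125105+0.121213i
d^4_{-1,4}: single k=5 term ⇒ +0.048182;  D = -0.023141+0.042261i
d^4_{0,4}: single k=4 term ⇒ +0.010536;  D = -0.010253-0.002426i
d^4_{1,4}: single k=3 term ⇒ +0.001843;  D = -0.000067-0.001842i
d^4_{2,4}: single k=2 term ⇒ +0.000255;  D = +0.000243-0.000077i
d^4_{3,4}: single k=1 term ⇒ +0.000027;  D = +0.000014+0.000022i
d^4_{4,4}: single k=0 term ⇒ +0.000002;  D = -0.000001+0.000001i
Y_4^{m'}(θ=2.2323,φ=2.4089) and Σ D·Y over m':
  (-0.2245-0.8308i)·(-0.1678+0.0359i)  (+0.4101-0.2417i)·(-0.2217+0.3058i)  (+0.1251+0.1212i)·(+0.0360+0.3400i)  (-0.0231+0.0423i)·(-0.0611-0.0550i)  (-0.0103-0.0024i)·(-0.3530+0.0000i)  (-0.0001-0.0018i)·(+0.0611-0.0550i)  (+0.0002-0.0001i)·(+0.0360-0.3400i)  (+0.0000+0.0000i)·(+0.2217+0.3058i)  (-0.0000+0.0000i)·(-0.1678-0.0359i)
Y_4^4(R⁻¹ n̂) = +0.021005+0.356600i

Re=0.0210 Im=0.3566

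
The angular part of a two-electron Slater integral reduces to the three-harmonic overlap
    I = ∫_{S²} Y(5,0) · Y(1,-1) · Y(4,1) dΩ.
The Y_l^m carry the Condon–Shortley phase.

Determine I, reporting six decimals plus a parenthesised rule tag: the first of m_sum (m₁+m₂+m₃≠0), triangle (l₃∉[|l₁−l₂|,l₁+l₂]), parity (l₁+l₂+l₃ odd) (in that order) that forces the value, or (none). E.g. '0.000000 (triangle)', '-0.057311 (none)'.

Checks pass: Σm=0; 10 even; l₃=4∈[4,6].
(2·5+1)(2·1+1)(2·4+1) = 297
Δ: 2! 8! 0! / 11! → 1/495
sum: t=1:−1/576 = -1/576
3j²(5 1 4; 0 0 0) = Δ·Π!·Σ² = 5/99  (sign -1)
sum: t=0:+1/1440 = 1/1440
3j²(5 1 4; 0 -1 1) = Δ·Π!·Σ² = 2/99  (sign -1)
combine: 4πI² = 297·5/99·2/99 = 10/33
take √, sign +1: I = 0.15528807
No selection rule forces the value: the integral is nonzero (none).

0.155288 (none)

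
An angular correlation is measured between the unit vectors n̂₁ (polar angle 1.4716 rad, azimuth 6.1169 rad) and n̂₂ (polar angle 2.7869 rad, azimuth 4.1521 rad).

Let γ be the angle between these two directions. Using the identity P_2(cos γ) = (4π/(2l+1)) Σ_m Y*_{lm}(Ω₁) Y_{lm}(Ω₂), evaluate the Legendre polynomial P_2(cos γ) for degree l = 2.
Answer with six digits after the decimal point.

Term-by-term m-sum for l=2 (normalisation 4π/5 = 2.513274):
  m=-2: Y*=(0.361528, -0.124872)  Y=(-0.020275, -0.041949)  product (-0.012568, -0.012634)
  m=-1: Y*=(0.075082, -0.012601)  Y=(0.133711, -0.213136)  product (0.007354, -0.017688)
  m=+0: Y*=(-0.306112, -0.000000)  Y=(0.516657, 0.000000)  product (-0.158155, -0.000000)
  m=+1: Y*=(-0.075082, -0.012601)  Y=(-0.133711, -0.213136)  product (0.007354, 0.017688)
  m=+2: Y*=(0.361528, 0.124872)  Y=(-0.020275, 0.041949)  product (-0.012568, 0.012634)
Accumulated sum (-0.168584, 0.000000); after 4π/(2l+1) scaling, (-0.423698, 0.000000) ⇒ P_2 = -0.423698

-0.423698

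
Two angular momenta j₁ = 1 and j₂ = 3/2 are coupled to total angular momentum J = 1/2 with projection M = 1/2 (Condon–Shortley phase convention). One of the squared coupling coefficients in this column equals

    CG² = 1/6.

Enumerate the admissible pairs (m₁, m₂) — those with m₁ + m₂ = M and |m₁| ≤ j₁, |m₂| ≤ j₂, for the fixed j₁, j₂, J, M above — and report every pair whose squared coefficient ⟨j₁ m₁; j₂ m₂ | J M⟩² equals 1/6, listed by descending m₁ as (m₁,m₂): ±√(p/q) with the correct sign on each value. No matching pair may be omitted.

(1,-1/2): +√(1/6)

Admissible pairs with m₁+m₂ = M = 1/2: (-1,3/2), (0,1/2), (1,-1/2)
  (m₁,m₂)=(1,-1/2): CG² = 1/6, CG = +√(1/6)   ← matches the target
  (m₁,m₂)=(0,1/2): CG² = 1/3, CG = −√(1/3)
  (m₁,m₂)=(-1,3/2): CG² = 1/2, CG = +√(1/2)
Pairs with CG² = 1/6: (1,-1/2): +√(1/6)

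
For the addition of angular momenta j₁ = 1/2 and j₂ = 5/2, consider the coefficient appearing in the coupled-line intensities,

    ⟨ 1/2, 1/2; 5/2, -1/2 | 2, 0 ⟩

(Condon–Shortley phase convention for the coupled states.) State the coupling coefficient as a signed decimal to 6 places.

√[5·1!0!4!/6! · 1!0!2!3!2!2!] = √(8)
  +(−1)^0/∏(0,1,0,2,0,2)! = 1/4  (running 1/4)
⟨..|..⟩ = √(8)·(1/4) = +0.707107

+√(1/2) = +0.707107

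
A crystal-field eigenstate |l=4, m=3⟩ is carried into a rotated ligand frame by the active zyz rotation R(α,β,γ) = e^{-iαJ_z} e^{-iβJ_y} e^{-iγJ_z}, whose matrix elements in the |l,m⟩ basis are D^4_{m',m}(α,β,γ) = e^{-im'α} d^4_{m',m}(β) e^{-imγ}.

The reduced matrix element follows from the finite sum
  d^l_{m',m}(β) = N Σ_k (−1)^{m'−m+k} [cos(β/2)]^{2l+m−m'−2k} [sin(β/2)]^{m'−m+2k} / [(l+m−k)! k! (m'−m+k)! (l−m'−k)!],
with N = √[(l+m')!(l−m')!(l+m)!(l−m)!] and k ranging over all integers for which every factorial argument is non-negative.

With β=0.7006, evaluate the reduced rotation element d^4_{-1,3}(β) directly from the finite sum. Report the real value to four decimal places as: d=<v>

d=0.1314

d^4_{-1,3}(β=0.7006) via the finite sum:
c=cos(0.700600/2)=0.939270, s=sin(0.700600/2)=0.343180; N=√[6·120·5040·1]=1904.940944
k: max(0,(3)−(-1))=4 … min(4+(3),4−(-1))=5
  k=4: (−1)^0·1904.9409/(144)·0.9393^4·0.3432^4 = +0.142813
  k=5: (−1)^1·1904.9409/(240)·0.9393^2·0.3432^6 = -0.011439
d^4_{-1,3}(0.7006) = +0.142813 -0.011439 = +0.131374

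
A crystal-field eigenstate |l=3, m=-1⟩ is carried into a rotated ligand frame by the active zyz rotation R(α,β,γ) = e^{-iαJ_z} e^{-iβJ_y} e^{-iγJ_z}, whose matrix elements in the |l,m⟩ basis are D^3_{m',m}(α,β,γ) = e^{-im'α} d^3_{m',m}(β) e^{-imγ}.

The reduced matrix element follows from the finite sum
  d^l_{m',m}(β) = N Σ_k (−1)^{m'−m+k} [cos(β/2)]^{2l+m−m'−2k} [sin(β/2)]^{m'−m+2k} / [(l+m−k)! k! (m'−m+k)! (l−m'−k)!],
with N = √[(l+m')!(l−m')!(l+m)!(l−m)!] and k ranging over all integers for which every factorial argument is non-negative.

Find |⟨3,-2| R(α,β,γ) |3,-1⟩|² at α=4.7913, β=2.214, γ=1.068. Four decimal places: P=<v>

D^3_{-2,-1}(4.7913,2.2140,1.0680) = e^{-i·-2·4.7913}·d^3_{-2,-1}(2.2140)·e^{-i·-1·1.0680}. Compute d first:
c=cos(2.214000/2)=0.447347, s=sin(2.214000/2)=0.894361; N=√[1·120·2·24]=75.894664
Admissible k: 1..2 (factorial args all ≥0)
  k=1: (−1)^0·75.8947/(24)·0.4473^5·0.8944^1 = +0.050668
  k=2: (−1)^1·75.8947/(12)·0.4473^3·0.8944^3 = -0.405042
d^3_{-2,-1}(2.2140) = +0.050668 -0.405042 = -0.354374
|D^3_{-2,-1}|² = |d^3_{-2,-1}(β)|² = (-0.354374)² = 0.125581 (the z-rotation phases have unit modulus)

P=0.1256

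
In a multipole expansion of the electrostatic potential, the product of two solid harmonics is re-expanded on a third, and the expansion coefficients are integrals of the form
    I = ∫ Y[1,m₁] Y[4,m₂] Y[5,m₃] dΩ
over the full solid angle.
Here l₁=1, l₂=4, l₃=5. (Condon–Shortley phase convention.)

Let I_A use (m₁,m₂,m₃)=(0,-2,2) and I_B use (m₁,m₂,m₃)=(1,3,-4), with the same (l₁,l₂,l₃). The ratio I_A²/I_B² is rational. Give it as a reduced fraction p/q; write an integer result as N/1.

7/12

Same 1,4,5: normalisation and zero-m 3j drop out of the ratio.
A: Δ: 0! 2! 8! / 11! → 1/495; sum: t=0:+1/1440 = 1/1440; 3j²(1 4 5; 0 -2 2) = Δ·Π!·Σ² = 7/165  (sign -1)
B: Δ: 0! 2! 8! / 11! → 1/495; sum: t=0:+1/10080 = 1/10080; 3j²(1 4 5; 1 3 -4) = Δ·Π!·Σ² = 4/55  (sign -1)
I_A²/I_B² = (7/165)/(4/55) = 7/12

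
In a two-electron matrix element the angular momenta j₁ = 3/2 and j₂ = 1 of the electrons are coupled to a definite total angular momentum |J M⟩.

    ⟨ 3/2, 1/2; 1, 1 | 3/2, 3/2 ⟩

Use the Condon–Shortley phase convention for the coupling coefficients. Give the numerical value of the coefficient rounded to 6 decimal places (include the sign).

triangle: 1!*2!*1!/5! = 2/120
(j±m)!: 2!*1!*2!*0!*3!*0! = 24
prefactor² = (2J+1)*Δ*N² = 8/5
  k=1: −1/(1!*0!*0!*1!*2!*0!) = -1/2
Σ = -1/2  ⇒  CG² = 8/5*(-1/2)² = 2/5
CG = −√(2/5) = -0.632456

−√(2/5) ≈ -0.632456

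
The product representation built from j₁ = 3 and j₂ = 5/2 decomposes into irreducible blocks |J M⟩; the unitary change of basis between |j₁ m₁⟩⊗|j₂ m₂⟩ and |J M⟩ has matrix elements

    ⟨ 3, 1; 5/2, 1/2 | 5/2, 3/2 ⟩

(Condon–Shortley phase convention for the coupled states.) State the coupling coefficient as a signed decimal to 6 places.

−√(1/35) ≈ -0.169031

j₁+j₂−J=3  J+j₁−j₂=3  J−j₁+j₂=2  j₁+j₂+J+1=9
(j₁±m₁, j₂±m₂, J±M) = (4,2,3,2,4,1)
P² = 576/35
sum k=1..2:
  [1] −1/8 = -1/8
  [2] +1/12 = 1/12
S = -1/24
C² = P²·S² = 1/35 ; C = -0.169031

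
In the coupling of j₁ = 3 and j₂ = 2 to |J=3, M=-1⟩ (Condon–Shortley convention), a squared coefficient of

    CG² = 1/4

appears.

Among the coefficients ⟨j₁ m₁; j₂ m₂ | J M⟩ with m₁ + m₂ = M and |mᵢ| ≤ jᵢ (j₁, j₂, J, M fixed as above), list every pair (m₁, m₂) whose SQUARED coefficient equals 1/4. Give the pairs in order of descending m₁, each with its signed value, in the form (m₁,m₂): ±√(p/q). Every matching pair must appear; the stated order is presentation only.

Admissible pairs with m₁+m₂ = M = -1: (-3,2), (-2,1), (-1,0), (0,-1), (1,-2)
  (m₁,m₂)=(1,-2): CG² = 2/5, CG = +√(2/5)
  (m₁,m₂)=(0,-1): CG² = 1/30, CG = −√(1/30)
  (m₁,m₂)=(-1,0): CG² = 3/20, CG = −√(3/20)
  (m₁,m₂)=(-2,1): CG² = 1/4, CG = +√(1/4)   ← matches the target
  (m₁,m₂)=(-3,2): CG² = 1/6, CG = +√(1/6)
Pairs with CG² = 1/4: (-2,1): +√(1/4)

(-2,1): +√(1/4)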